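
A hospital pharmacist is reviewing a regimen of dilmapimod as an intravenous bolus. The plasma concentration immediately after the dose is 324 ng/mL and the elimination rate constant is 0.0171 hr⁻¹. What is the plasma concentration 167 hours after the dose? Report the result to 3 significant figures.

C(t) = C₀ e^(−kt) = 324 × e^(−0.01710 × 167) = 324 × e^(−2.856) = 324 × 0.05752 ≈ 18.6 ng/mL

18.6 ng/mL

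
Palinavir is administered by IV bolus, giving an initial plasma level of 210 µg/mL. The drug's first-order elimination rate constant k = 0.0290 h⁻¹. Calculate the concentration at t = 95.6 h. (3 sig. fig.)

13.1 µg/mL

C(t) = C₀ e^(−kt) = 210 × e^(−0.02900 × 95.6) = 210 × e^(−2.772) = 210 × 0.06251 ≈ 13.1 µg/mL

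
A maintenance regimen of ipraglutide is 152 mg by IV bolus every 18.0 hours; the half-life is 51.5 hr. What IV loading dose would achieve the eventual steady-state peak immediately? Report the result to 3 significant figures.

706 mg

k = ln 2 / 51.5 = 0.01346 hr⁻¹
Accumulation ratio R = 1 / (1 − e^(−kτ)) = 1 / (1 − e^(−0.01346×18.0)) = 1 / (1 − 0.7848) = 4.648
Loading dose = maintenance dose × R = 152 × 4.648 ≈ 706 mg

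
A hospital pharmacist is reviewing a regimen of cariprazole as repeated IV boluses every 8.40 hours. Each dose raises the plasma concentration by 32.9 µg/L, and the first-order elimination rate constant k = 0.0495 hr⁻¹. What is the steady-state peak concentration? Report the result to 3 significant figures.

Fraction remaining after one interval: e^(−kτ) = e^(−0.04950 × 8.40) = 0.6598
R = 1 / (1 − 0.6598) = 2.940
Css,max = 32.9 × 2.940 ≈ 96.7 µg/L

96.7 µg/L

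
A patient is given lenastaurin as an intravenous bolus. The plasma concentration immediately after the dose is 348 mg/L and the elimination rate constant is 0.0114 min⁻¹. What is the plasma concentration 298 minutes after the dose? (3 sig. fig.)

11.6 mg/L

C(t) = C₀ e^(−kt) = 348 × e^(−0.01140 × 298) = 348 × e^(−3.397) = 348 × 0.03347 ≈ 11.6 mg/L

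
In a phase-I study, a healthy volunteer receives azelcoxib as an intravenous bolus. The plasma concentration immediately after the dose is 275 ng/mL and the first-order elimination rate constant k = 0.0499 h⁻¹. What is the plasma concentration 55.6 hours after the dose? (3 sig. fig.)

17.2 ng/mL

C(t) = C₀ e^(−kt) = 275 × e^(−0.04990 × 55.6) = 275 × e^(−2.774) = 275 × 0.06238 ≈ 17.2 ng/mL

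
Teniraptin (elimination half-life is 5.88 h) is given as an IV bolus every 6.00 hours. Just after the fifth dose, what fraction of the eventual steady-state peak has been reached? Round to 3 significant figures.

0.971

k = ln 2 / 5.88 = 0.1179 h⁻¹
f_n = 1 − e^(−nkτ) = 1 − e^(−5 × 0.1179 × 6.00) = 1 − e^(−3.536) = 1 − 0.02912 ≈ 0.971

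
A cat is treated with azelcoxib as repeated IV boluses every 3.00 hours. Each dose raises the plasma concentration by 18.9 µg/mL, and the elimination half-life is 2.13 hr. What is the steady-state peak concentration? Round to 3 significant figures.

30.3 µg/mL

k = ln 2 / 2.13 = 0.3254 hr⁻¹
Fraction remaining after one interval: e^(−kτ) = e^(−0.3254 × 3.00) = 0.3767
R = 1 / (1 − 0.3767) = 1.604
Css,max = 18.9 × 1.604 ≈ 30.3 µg/mL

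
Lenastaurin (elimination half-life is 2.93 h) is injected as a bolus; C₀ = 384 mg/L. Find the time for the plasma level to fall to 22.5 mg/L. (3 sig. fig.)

k = ln 2 / 2.93 = 0.2366 h⁻¹
C(t) = C₀ e^(−kt)  ⇒  t = ln(C₀/C) / k
t = ln(384/22.5) / 0.2366 = 2.837 / 0.2366 ≈ 12.0 hours

12.0 hours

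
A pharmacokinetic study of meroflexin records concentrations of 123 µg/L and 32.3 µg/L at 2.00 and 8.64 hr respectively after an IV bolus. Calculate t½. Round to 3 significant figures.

k = ln(C₁/C₂) / (t₂ − t₁) = ln(123/32.3) / (8.64 − 2.00)
  = 1.337 / 6.640 = 0.2014 hr⁻¹
t½ = ln 2 / k = ln 2 / 0.2014 ≈ 3.44 hours

3.44 hours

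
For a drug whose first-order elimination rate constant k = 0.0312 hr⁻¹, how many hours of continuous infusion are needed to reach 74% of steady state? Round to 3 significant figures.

43.2 hours

f = 1 − e^(−kt)  ⇒  t = −ln(1 − f) / k
t = −ln(1 − 0.74) / 0.03120 = 1.347 / 0.03120 ≈ 43.2 hours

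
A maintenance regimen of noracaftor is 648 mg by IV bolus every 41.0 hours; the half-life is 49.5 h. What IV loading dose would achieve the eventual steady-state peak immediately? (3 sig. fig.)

k = ln 2 / 49.5 = 0.01400 h⁻¹
Accumulation ratio R = 1 / (1 − e^(−kτ)) = 1 / (1 − e^(−0.01400×41.0)) = 1 / (1 − 0.5632) = 2.289
Loading dose = maintenance dose × R = 648 × 2.289 ≈ 1480 mg

1480 mg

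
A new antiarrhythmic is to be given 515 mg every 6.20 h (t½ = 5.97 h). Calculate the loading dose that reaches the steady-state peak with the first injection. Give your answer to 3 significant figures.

1000 mg

k = ln 2 / 5.97 = 0.1161 h⁻¹
Accumulation ratio R = 1 / (1 − e^(−kτ)) = 1 / (1 − e^(−0.1161×6.20)) = 1 / (1 − 0.4868) = 1.949
Loading dose = maintenance dose × R = 515 × 1.949 ≈ 1000 mg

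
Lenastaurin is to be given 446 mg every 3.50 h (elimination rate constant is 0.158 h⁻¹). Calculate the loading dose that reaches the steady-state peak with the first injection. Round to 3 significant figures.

1050 mg

Accumulation ratio R = 1 / (1 − e^(−kτ)) = 1 / (1 − e^(−0.1580×3.50)) = 1 / (1 − 0.5752) = 2.354
Loading dose = maintenance dose × R = 446 × 2.354 ≈ 1050 mg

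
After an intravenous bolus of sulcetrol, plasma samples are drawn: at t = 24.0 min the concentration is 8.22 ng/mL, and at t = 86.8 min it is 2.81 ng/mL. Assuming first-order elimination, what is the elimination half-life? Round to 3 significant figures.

k = ln(C₁/C₂) / (t₂ − t₁) = ln(8.22/2.81) / (86.8 − 24.0)
  = 1.073 / 62.80 = 0.01709 min⁻¹
t½ = ln 2 / k = ln 2 / 0.01709 ≈ 40.6 minutes

40.6 minutes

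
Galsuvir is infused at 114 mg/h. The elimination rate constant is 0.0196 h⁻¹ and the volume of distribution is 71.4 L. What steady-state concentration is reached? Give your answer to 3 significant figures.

CL = k · V = 0.0196 × 71.4 = 1.399 L/h
Css = rate / CL = 114 / 1.399 ≈ 81.5 mg/L

81.5 mg/L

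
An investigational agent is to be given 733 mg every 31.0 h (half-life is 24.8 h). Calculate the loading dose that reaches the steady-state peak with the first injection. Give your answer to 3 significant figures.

k = ln 2 / 24.8 = 0.02795 h⁻¹
Accumulation ratio R = 1 / (1 − e^(−kτ)) = 1 / (1 − e^(−0.02795×31.0)) = 1 / (1 − 0.4204) = 1.725
Loading dose = maintenance dose × R = 733 × 1.725 ≈ 1260 mg

1260 mg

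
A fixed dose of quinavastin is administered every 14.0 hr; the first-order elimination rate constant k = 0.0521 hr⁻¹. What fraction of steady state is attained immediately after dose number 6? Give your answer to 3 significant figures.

0.987

f_n = 1 − e^(−nkτ) = 1 − e^(−6 × 0.05210 × 14.0) = 1 − e^(−4.376) = 1 − 0.01257 ≈ 0.987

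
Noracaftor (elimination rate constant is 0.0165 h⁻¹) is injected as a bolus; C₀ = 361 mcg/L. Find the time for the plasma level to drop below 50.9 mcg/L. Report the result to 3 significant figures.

119 hours

C(t) = C₀ e^(−kt)  ⇒  t = ln(C₀/C) / k
t = ln(361/50.9) / 0.01650 = 1.959 / 0.01650 ≈ 119 hours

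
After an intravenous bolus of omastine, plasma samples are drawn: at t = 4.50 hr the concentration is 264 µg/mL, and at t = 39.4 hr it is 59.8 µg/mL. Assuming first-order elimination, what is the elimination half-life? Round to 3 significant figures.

16.3 hours

k = ln(C₁/C₂) / (t₂ − t₁) = ln(264/59.8) / (39.4 − 4.50)
  = 1.485 / 34.90 = 0.04255 hr⁻¹
t½ = ln 2 / k = ln 2 / 0.04255 ≈ 16.3 hours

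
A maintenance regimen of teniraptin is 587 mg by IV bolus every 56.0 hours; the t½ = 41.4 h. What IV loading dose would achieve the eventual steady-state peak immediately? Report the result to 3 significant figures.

965 mg

k = ln 2 / 41.4 = 0.01674 h⁻¹
Accumulation ratio R = 1 / (1 − e^(−kτ)) = 1 / (1 − e^(−0.01674×56.0)) = 1 / (1 − 0.3916) = 1.644
Loading dose = maintenance dose × R = 587 × 1.644 ≈ 965 mg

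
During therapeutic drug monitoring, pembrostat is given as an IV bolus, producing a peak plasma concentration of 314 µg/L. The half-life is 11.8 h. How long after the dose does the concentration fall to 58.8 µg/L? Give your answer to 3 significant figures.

28.5 hours

k = ln 2 / 11.8 = 0.05874 h⁻¹
C(t) = C₀ e^(−kt)  ⇒  t = ln(C₀/C) / k
t = ln(314/58.8) / 0.05874 = 1.675 / 0.05874 ≈ 28.5 hours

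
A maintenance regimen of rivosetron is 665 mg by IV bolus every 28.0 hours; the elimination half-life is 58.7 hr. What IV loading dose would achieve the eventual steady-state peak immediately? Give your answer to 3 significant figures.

k = ln 2 / 58.7 = 0.01181 hr⁻¹
Accumulation ratio R = 1 / (1 − e^(−kτ)) = 1 / (1 − e^(−0.01181×28.0)) = 1 / (1 − 0.7185) = 3.552
Loading dose = maintenance dose × R = 665 × 3.552 ≈ 2360 mg

2360 mg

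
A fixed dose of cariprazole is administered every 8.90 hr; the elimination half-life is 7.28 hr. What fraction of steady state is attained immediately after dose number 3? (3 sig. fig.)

0.921

k = ln 2 / 7.28 = 0.09521 hr⁻¹
f_n = 1 − e^(−nkτ) = 1 − e^(−3 × 0.09521 × 8.90) = 1 − e^(−2.542) = 1 − 0.07870 ≈ 0.921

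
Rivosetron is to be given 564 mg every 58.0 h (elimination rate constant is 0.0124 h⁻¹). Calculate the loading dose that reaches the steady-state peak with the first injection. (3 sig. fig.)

1100 mg

Accumulation ratio R = 1 / (1 − e^(−kτ)) = 1 / (1 − e^(−0.01240×58.0)) = 1 / (1 − 0.4871) = 1.950
Loading dose = maintenance dose × R = 564 × 1.950 ≈ 1100 mg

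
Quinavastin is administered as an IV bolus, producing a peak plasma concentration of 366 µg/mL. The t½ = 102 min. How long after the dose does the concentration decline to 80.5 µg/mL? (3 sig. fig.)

223 minutes

k = ln 2 / 102 = 0.006796 min⁻¹
C(t) = C₀ e^(−kt)  ⇒  t = ln(C₀/C) / k
t = ln(366/80.5) / 0.006796 = 1.514 / 0.006796 ≈ 223 minutes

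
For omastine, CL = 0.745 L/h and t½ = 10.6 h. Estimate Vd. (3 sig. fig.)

11.4 L

k = ln 2 / t½ = ln 2 / 10.6 = 0.06539 h⁻¹
V = CL / k = 0.745 / 0.06539 ≈ 11.4 L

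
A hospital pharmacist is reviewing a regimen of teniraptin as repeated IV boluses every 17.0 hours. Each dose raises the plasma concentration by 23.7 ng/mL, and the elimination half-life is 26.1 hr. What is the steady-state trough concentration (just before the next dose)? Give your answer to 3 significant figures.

41.5 ng/mL

k = ln 2 / 26.1 = 0.02656 hr⁻¹
Fraction remaining after one interval: e^(−kτ) = e^(−0.02656 × 17.0) = 0.6367
R = 1 / (1 − 0.6367) = 2.752
Css,max = 23.7 × 2.752 = 65.23 ng/mL
Css,min = Css,max × e^(−kτ) = 65.23 × 0.6367 ≈ 41.5 ng/mL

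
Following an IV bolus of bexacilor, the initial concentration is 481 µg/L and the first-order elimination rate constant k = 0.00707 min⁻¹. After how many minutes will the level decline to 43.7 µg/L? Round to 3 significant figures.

C(t) = C₀ e^(−kt)  ⇒  t = ln(C₀/C) / k
t = ln(481/43.7) / 0.007070 = 2.399 / 0.007070 ≈ 339 minutes

339 minutes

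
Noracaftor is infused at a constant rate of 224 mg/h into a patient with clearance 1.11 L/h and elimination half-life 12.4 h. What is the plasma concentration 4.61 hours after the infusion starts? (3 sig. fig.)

45.8 mg/L

Css = rate / CL = 224 / 1.11 = 201.8 mg/L
k = ln 2 / 12.4 = 0.05590 h⁻¹
C(t) = Css (1 − e^(−kt)) = 201.8 × (1 − e^(−0.2577)) = 201.8 × 0.2272 ≈ 45.8 mg/L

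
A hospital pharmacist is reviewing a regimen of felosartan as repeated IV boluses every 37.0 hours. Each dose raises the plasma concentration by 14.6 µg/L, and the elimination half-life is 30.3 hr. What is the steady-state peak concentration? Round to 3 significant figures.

25.6 µg/L

k = ln 2 / 30.3 = 0.02288 hr⁻¹
Fraction remaining after one interval: e^(−kτ) = e^(−0.02288 × 37.0) = 0.4289
R = 1 / (1 − 0.4289) = 1.751
Css,max = 14.6 × 1.751 ≈ 25.6 µg/L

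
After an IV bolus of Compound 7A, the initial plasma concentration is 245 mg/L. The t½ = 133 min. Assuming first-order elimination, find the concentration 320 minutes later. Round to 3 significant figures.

k = ln 2 / 133 = 0.005212 min⁻¹
C(t) = C₀ e^(−kt) = 245 × e^(−0.005212 × 320) = 245 × e^(−1.668) = 245 × 0.1887 ≈ 46.2 mg/L

46.2 mg/L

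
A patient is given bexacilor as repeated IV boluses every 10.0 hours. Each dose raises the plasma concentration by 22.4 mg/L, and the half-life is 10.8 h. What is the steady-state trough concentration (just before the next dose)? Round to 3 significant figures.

24.9 mg/L

k = ln 2 / 10.8 = 0.06418 h⁻¹
Fraction remaining after one interval: e^(−kτ) = e^(−0.06418 × 10.0) = 0.5263
R = 1 / (1 − 0.5263) = 2.111
Css,max = 22.4 × 2.111 = 47.29 mg/L
Css,min = Css,max × e^(−kτ) = 47.29 × 0.5263 ≈ 24.9 mg/L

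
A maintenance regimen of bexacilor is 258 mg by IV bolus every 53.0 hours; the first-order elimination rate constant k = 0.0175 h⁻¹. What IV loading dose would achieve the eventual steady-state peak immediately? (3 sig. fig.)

427 mg

Accumulation ratio R = 1 / (1 − e^(−kτ)) = 1 / (1 − e^(−0.01750×53.0)) = 1 / (1 − 0.3955) = 1.654
Loading dose = maintenance dose × R = 258 × 1.654 ≈ 427 mg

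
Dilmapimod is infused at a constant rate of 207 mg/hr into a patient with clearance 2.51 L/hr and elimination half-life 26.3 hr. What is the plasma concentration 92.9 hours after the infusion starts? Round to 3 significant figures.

75.3 mg/L

Css = rate / CL = 207 / 2.51 = 82.47 mg/L
k = ln 2 / 26.3 = 0.02636 hr⁻¹
C(t) = Css (1 − e^(−kt)) = 82.47 × (1 − e^(−2.448)) = 82.47 × 0.9136 ≈ 75.3 mg/L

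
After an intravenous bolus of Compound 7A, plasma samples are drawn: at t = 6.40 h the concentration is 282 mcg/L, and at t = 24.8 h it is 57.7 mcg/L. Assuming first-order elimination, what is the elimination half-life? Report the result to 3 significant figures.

k = ln(C₁/C₂) / (t₂ − t₁) = ln(282/57.7) / (24.8 − 6.40)
  = 1.587 / 18.40 = 0.08623 h⁻¹
t½ = ln 2 / k = ln 2 / 0.08623 ≈ 8.04 hours

8.04 hours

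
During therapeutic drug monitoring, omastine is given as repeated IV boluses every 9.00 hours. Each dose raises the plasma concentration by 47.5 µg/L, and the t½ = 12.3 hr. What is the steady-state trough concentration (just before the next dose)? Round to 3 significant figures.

k = ln 2 / 12.3 = 0.05635 hr⁻¹
Fraction remaining after one interval: e^(−kτ) = e^(−0.05635 × 9.00) = 0.6022
R = 1 / (1 − 0.6022) = 2.514
Css,max = 47.5 × 2.514 = 119.4 µg/L
Css,min = Css,max × e^(−kτ) = 119.4 × 0.6022 ≈ 71.9 µg/L

71.9 µg/L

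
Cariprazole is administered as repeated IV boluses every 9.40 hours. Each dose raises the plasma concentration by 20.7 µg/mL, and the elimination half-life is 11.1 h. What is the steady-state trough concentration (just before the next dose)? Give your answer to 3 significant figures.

25.9 µg/mL

k = ln 2 / 11.1 = 0.06245 h⁻¹
Fraction remaining after one interval: e^(−kτ) = e^(−0.06245 × 9.40) = 0.5560
R = 1 / (1 − 0.5560) = 2.252
Css,max = 20.7 × 2.252 = 46.62 µg/mL
Css,min = Css,max × e^(−kτ) = 46.62 × 0.5560 ≈ 25.9 µg/mL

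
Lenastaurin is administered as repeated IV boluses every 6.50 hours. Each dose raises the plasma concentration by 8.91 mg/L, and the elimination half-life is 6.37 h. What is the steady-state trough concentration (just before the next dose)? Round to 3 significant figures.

k = ln 2 / 6.37 = 0.1088 h⁻¹
Fraction remaining after one interval: e^(−kτ) = e^(−0.1088 × 6.50) = 0.4930
R = 1 / (1 − 0.4930) = 1.972
Css,max = 8.91 × 1.972 = 17.57 mg/L
Css,min = Css,max × e^(−kτ) = 17.57 × 0.4930 ≈ 8.66 mg/L

8.66 mg/L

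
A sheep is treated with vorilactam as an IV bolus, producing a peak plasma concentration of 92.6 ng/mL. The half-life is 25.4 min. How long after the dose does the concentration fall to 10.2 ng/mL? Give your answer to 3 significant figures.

k = ln 2 / 25.4 = 0.02729 min⁻¹
C(t) = C₀ e^(−kt)  ⇒  t = ln(C₀/C) / k
t = ln(92.6/10.2) / 0.02729 = 2.206 / 0.02729 ≈ 80.8 minutes

80.8 minutes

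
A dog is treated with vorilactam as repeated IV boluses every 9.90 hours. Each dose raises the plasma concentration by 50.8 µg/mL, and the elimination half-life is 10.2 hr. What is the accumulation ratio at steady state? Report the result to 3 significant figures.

2.04

k = ln 2 / 10.2 = 0.06796 hr⁻¹
Fraction remaining after one interval: e^(−kτ) = e^(−0.06796 × 9.90) = 0.5103
R = 1 / (1 − 0.5103) = 1 / 0.4897 ≈ 2.04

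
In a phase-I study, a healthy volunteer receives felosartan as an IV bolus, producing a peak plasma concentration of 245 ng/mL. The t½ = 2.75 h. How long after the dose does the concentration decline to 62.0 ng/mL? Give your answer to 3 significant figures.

k = ln 2 / 2.75 = 0.2521 h⁻¹
C(t) = C₀ e^(−kt)  ⇒  t = ln(C₀/C) / k
t = ln(245/62.0) / 0.2521 = 1.374 / 0.2521 ≈ 5.45 hours

5.45 hours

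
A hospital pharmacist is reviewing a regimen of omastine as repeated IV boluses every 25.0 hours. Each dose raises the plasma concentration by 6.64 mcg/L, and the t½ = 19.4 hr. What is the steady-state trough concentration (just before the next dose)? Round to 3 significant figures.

4.60 mcg/L

k = ln 2 / 19.4 = 0.03573 hr⁻¹
Fraction remaining after one interval: e^(−kτ) = e^(−0.03573 × 25.0) = 0.4093
R = 1 / (1 − 0.4093) = 1.693
Css,max = 6.64 × 1.693 = 11.24 mcg/L
Css,min = Css,max × e^(−kτ) = 11.24 × 0.4093 ≈ 4.60 mcg/L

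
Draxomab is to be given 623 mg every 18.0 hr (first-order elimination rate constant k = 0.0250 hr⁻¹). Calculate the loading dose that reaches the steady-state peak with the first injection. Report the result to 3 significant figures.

1720 mg

Accumulation ratio R = 1 / (1 − e^(−kτ)) = 1 / (1 − e^(−0.02500×18.0)) = 1 / (1 − 0.6376) = 2.760
Loading dose = maintenance dose × R = 623 × 2.760 ≈ 1720 mg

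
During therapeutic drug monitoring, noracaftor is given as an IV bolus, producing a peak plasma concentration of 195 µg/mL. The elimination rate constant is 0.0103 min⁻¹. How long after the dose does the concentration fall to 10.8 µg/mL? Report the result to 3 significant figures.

C(t) = C₀ e^(−kt)  ⇒  t = ln(C₀/C) / k
t = ln(195/10.8) / 0.01030 = 2.893 / 0.01030 ≈ 281 minutes

281 minutes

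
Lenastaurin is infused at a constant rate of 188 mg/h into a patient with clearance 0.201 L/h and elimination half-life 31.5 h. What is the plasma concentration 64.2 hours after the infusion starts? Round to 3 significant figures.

708 µg/mL

Css = rate / CL = 188 / 0.201 = 935.3 µg/mL
k = ln 2 / 31.5 = 0.02200 h⁻¹
C(t) = Css (1 − e^(−kt)) = 935.3 × (1 − e^(−1.413)) = 935.3 × 0.7565 ≈ 708 µg/mL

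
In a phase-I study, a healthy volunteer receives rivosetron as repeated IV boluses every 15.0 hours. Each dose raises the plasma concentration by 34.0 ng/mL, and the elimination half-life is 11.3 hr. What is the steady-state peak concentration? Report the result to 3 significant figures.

56.5 ng/mL

k = ln 2 / 11.3 = 0.06134 hr⁻¹
Fraction remaining after one interval: e^(−kτ) = e^(−0.06134 × 15.0) = 0.3985
R = 1 / (1 − 0.3985) = 1.662
Css,max = 34.0 × 1.662 ≈ 56.5 ng/mL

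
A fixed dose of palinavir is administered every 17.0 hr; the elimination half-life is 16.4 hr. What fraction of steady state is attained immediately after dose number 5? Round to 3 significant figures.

0.972

k = ln 2 / 16.4 = 0.04227 hr⁻¹
f_n = 1 − e^(−nkτ) = 1 − e^(−5 × 0.04227 × 17.0) = 1 − e^(−3.593) = 1 − 0.02753 ≈ 0.972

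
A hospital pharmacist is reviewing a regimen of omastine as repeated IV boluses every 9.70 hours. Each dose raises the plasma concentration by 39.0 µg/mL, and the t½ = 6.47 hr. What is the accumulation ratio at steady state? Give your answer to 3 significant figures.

1.55

k = ln 2 / 6.47 = 0.1071 hr⁻¹
Fraction remaining after one interval: e^(−kτ) = e^(−0.1071 × 9.70) = 0.3537
R = 1 / (1 − 0.3537) = 1 / 0.6463 ≈ 1.55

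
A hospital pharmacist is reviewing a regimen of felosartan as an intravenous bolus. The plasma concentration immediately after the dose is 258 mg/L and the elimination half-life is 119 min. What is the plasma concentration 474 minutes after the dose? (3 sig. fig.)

16.3 mg/L

k = ln 2 / 119 = 0.005825 min⁻¹
474 min is 3.983 half-lives, so C = 258 × (1/2)^3.983 = 258 × 0.06323 ≈ 16.3 mg/L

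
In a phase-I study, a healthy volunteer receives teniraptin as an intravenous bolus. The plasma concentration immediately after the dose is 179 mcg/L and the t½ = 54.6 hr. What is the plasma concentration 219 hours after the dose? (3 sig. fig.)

k = ln 2 / 54.6 = 0.01270 hr⁻¹
219 hr is 4.011 half-lives, so C = 179 × (1/2)^4.011 = 179 × 0.06203 ≈ 11.1 mcg/L

11.1 mcg/L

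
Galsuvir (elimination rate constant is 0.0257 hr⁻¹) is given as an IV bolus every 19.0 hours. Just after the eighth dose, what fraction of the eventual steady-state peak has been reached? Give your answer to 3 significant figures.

0.980

f_n = 1 − e^(−nkτ) = 1 − e^(−8 × 0.02570 × 19.0) = 1 − e^(−3.906) = 1 − 0.02011 ≈ 0.980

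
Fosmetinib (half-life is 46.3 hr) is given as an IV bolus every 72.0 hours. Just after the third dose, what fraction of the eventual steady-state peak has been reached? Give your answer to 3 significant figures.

k = ln 2 / 46.3 = 0.01497 hr⁻¹
f_n = 1 − e^(−nkτ) = 1 − e^(−3 × 0.01497 × 72.0) = 1 − e^(−3.234) = 1 − 0.03941 ≈ 0.961

0.961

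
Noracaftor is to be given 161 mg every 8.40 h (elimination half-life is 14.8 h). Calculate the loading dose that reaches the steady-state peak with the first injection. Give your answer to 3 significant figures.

495 mg

k = ln 2 / 14.8 = 0.04683 h⁻¹
Accumulation ratio R = 1 / (1 − e^(−kτ)) = 1 / (1 − e^(−0.04683×8.40)) = 1 / (1 − 0.6748) = 3.075
Loading dose = maintenance dose × R = 161 × 3.075 ≈ 495 mg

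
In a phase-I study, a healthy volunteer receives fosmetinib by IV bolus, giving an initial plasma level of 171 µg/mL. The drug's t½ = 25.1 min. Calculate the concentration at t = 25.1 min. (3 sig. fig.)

k = ln 2 / 25.1 = 0.02762 min⁻¹
C(t) = C₀ e^(−kt) = 171 × e^(−0.02762 × 25.1) = 171 × e^(−0.6931) = 171 × 0.5000 ≈ 85.5 µg/mL

85.5 µg/mL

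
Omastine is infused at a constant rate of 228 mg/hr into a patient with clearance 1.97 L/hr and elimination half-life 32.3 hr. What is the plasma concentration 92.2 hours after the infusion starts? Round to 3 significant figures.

99.7 mg/L

Css = rate / CL = 228 / 1.97 = 115.7 mg/L
k = ln 2 / 32.3 = 0.02146 hr⁻¹
C(t) = Css (1 − e^(−kt)) = 115.7 × (1 − e^(−1.979)) = 115.7 × 0.8617 ≈ 99.7 mg/L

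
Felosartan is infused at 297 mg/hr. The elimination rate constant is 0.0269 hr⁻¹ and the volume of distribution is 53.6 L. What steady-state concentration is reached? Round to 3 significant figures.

CL = k · V = 0.0269 × 53.6 = 1.442 L/hr
Css = rate / CL = 297 / 1.442 ≈ 206 µg/mL

206 µg/mL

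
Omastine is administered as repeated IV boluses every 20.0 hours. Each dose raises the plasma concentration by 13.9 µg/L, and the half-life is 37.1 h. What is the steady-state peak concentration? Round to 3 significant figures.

44.6 µg/L

k = ln 2 / 37.1 = 0.01868 h⁻¹
Fraction remaining after one interval: e^(−kτ) = e^(−0.01868 × 20.0) = 0.6882
R = 1 / (1 − 0.6882) = 3.207
Css,max = 13.9 × 3.207 ≈ 44.6 µg/L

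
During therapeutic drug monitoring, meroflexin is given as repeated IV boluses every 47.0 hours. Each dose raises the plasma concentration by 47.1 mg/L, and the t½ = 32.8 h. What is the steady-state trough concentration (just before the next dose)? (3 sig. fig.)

k = ln 2 / 32.8 = 0.02113 h⁻¹
Fraction remaining after one interval: e^(−kτ) = e^(−0.02113 × 47.0) = 0.3704
R = 1 / (1 − 0.3704) = 1.588
Css,max = 47.1 × 1.588 = 74.81 mg/L
Css,min = Css,max × e^(−kτ) = 74.81 × 0.3704 ≈ 27.7 mg/L

27.7 mg/L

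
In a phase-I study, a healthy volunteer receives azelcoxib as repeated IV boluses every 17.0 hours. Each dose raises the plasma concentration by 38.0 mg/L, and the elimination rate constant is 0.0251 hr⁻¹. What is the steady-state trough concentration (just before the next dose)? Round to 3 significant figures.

Fraction remaining after one interval: e^(−kτ) = e^(−0.02510 × 17.0) = 0.6527
R = 1 / (1 − 0.6527) = 2.879
Css,max = 38.0 × 2.879 = 109.4 mg/L
Css,min = Css,max × e^(−kτ) = 109.4 × 0.6527 ≈ 71.4 mg/L

71.4 mg/L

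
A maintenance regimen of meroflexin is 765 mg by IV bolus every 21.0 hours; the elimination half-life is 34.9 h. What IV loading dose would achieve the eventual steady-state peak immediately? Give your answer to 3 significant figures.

k = ln 2 / 34.9 = 0.01986 h⁻¹
Accumulation ratio R = 1 / (1 − e^(−kτ)) = 1 / (1 − e^(−0.01986×21.0)) = 1 / (1 − 0.6590) = 2.932
Loading dose = maintenance dose × R = 765 × 2.932 ≈ 2240 mg

2240 mg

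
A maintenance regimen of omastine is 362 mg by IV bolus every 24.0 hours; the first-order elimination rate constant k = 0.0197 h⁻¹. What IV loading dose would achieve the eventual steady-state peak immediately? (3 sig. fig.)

961 mg

Accumulation ratio R = 1 / (1 − e^(−kτ)) = 1 / (1 − e^(−0.01970×24.0)) = 1 / (1 − 0.6233) = 2.654
Loading dose = maintenance dose × R = 362 × 2.654 ≈ 961 mg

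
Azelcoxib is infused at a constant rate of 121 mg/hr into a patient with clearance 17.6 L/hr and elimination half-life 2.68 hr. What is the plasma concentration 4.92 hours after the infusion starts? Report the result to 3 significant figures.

4.95 µg/mL

Css = rate / CL = 121 / 17.6 = 6.875 µg/mL
k = ln 2 / 2.68 = 0.2586 hr⁻¹
C(t) = Css (1 − e^(−kt)) = 6.875 × (1 − e^(−1.272)) = 6.875 × 0.7199 ≈ 4.95 µg/mL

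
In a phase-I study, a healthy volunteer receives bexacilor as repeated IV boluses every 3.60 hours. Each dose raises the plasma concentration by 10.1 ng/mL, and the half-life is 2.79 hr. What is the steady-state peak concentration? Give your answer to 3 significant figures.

17.1 ng/mL

k = ln 2 / 2.79 = 0.2484 hr⁻¹
Fraction remaining after one interval: e^(−kτ) = e^(−0.2484 × 3.60) = 0.4089
R = 1 / (1 − 0.4089) = 1.692
Css,max = 10.1 × 1.692 ≈ 17.1 ng/mL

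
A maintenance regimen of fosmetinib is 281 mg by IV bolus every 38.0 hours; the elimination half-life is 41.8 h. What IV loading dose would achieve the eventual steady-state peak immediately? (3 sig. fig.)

601 mg

k = ln 2 / 41.8 = 0.01658 h⁻¹
Accumulation ratio R = 1 / (1 − e^(−kτ)) = 1 / (1 − e^(−0.01658×38.0)) = 1 / (1 − 0.5325) = 2.139
Loading dose = maintenance dose × R = 281 × 2.139 ≈ 601 mg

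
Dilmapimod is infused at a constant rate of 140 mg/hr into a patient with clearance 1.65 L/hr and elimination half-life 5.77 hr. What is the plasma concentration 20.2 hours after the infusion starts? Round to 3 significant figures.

Css = rate / CL = 140 / 1.65 = 84.85 µg/mL
k = ln 2 / 5.77 = 0.1201 hr⁻¹
C(t) = Css (1 − e^(−kt)) = 84.85 × (1 − e^(−2.427)) = 84.85 × 0.9117 ≈ 77.4 µg/mL

77.4 µg/mL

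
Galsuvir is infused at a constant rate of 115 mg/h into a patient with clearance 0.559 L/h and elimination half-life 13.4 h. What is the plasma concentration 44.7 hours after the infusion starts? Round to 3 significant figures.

Css = rate / CL = 115 / 0.559 = 205.7 µg/mL
k = ln 2 / 13.4 = 0.05173 h⁻¹
C(t) = Css (1 − e^(−kt)) = 205.7 × (1 − e^(−2.312)) = 205.7 × 0.9010 ≈ 185 µg/mL

185 µg/mL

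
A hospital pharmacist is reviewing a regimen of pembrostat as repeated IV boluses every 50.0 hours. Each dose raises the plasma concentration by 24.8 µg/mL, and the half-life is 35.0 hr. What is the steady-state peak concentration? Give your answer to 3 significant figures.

39.5 µg/mL

k = ln 2 / 35.0 = 0.01980 hr⁻¹
Fraction remaining after one interval: e^(−kτ) = e^(−0.01980 × 50.0) = 0.3715
R = 1 / (1 − 0.3715) = 1.591
Css,max = 24.8 × 1.591 ≈ 39.5 µg/mL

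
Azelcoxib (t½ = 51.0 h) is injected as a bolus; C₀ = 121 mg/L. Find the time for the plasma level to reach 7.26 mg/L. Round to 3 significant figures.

k = ln 2 / 51.0 = 0.01359 h⁻¹
C(t) = C₀ e^(−kt)  ⇒  t = ln(C₀/C) / k
t = ln(121/7.26) / 0.01359 = 2.813 / 0.01359 ≈ 207 hours

207 hours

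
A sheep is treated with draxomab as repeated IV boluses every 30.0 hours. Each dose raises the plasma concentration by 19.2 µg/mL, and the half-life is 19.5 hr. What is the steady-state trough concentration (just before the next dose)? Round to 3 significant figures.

k = ln 2 / 19.5 = 0.03555 hr⁻¹
Fraction remaining after one interval: e^(−kτ) = e^(−0.03555 × 30.0) = 0.3443
R = 1 / (1 − 0.3443) = 1.525
Css,max = 19.2 × 1.525 = 29.28 µg/mL
Css,min = Css,max × e^(−kτ) = 29.28 × 0.3443 ≈ 10.1 µg/mL

10.1 µg/mL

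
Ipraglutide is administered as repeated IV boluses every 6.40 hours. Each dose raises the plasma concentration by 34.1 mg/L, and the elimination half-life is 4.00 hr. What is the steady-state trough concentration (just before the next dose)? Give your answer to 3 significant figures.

16.8 mg/L

k = ln 2 / 4.00 = 0.1733 hr⁻¹
Fraction remaining after one interval: e^(−kτ) = e^(−0.1733 × 6.40) = 0.3299
R = 1 / (1 − 0.3299) = 1.492
Css,max = 34.1 × 1.492 = 50.89 mg/L
Css,min = Css,max × e^(−kτ) = 50.89 × 0.3299 ≈ 16.8 mg/L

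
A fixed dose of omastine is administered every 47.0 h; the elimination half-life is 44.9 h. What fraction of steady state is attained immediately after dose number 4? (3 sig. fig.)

k = ln 2 / 44.9 = 0.01544 h⁻¹
f_n = 1 − e^(−nkτ) = 1 − e^(−4 × 0.01544 × 47.0) = 1 − e^(−2.902) = 1 − 0.05490 ≈ 0.945

0.945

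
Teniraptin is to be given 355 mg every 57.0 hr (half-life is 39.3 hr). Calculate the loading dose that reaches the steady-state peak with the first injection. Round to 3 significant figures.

k = ln 2 / 39.3 = 0.01764 hr⁻¹
Accumulation ratio R = 1 / (1 − e^(−kτ)) = 1 / (1 − e^(−0.01764×57.0)) = 1 / (1 − 0.3659) = 1.577
Loading dose = maintenance dose × R = 355 × 1.577 ≈ 560 mg

560 mg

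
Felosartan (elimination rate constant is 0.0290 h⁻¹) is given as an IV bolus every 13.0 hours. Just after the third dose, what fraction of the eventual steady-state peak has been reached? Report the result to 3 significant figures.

0.677

f_n = 1 − e^(−nkτ) = 1 − e^(−3 × 0.02900 × 13.0) = 1 − e^(−1.131) = 1 − 0.3227 ≈ 0.677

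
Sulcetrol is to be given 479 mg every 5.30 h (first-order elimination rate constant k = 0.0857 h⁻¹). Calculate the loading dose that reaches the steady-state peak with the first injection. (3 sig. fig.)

1310 mg

Accumulation ratio R = 1 / (1 − e^(−kτ)) = 1 / (1 − e^(−0.08570×5.30)) = 1 / (1 − 0.6349) = 2.739
Loading dose = maintenance dose × R = 479 × 2.739 ≈ 1310 mg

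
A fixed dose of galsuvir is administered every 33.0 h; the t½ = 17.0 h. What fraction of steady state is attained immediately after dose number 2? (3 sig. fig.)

k = ln 2 / 17.0 = 0.04077 h⁻¹
f_n = 1 − e^(−nkτ) = 1 − e^(−2 × 0.04077 × 33.0) = 1 − e^(−2.691) = 1 − 0.06781 ≈ 0.932

0.932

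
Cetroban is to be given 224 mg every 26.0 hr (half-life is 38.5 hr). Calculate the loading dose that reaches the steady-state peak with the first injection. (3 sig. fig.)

k = ln 2 / 38.5 = 0.01800 hr⁻¹
Accumulation ratio R = 1 / (1 − e^(−kτ)) = 1 / (1 − e^(−0.01800×26.0)) = 1 / (1 − 0.6262) = 2.675
Loading dose = maintenance dose × R = 224 × 2.675 ≈ 599 mg

599 mg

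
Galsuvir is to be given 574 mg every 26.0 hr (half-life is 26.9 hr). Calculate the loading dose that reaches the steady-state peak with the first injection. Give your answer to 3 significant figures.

k = ln 2 / 26.9 = 0.02577 hr⁻¹
Accumulation ratio R = 1 / (1 − e^(−kτ)) = 1 / (1 − e^(−0.02577×26.0)) = 1 / (1 − 0.5117) = 2.048
Loading dose = maintenance dose × R = 574 × 2.048 ≈ 1180 mg

1180 mg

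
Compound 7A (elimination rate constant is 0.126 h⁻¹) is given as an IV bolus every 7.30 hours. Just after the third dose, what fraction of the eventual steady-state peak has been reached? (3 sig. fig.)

0.937

f_n = 1 − e^(−nkτ) = 1 − e^(−3 × 0.1260 × 7.30) = 1 − e^(−2.759) = 1 − 0.06333 ≈ 0.937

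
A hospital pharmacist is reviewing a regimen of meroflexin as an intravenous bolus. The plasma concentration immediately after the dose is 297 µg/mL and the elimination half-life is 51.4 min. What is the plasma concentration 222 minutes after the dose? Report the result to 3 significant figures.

k = ln 2 / 51.4 = 0.01349 min⁻¹
C(t) = C₀ e^(−kt) = 297 × e^(−0.01349 × 222) = 297 × e^(−2.994) = 297 × 0.05010 ≈ 14.9 µg/mL

14.9 µg/mL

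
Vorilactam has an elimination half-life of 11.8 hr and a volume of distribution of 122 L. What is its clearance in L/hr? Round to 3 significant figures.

k = ln 2 / t½ = ln 2 / 11.8 = 0.05874 hr⁻¹
CL = k · V = 0.05874 × 122 ≈ 7.17 L/hr

7.17 L/hr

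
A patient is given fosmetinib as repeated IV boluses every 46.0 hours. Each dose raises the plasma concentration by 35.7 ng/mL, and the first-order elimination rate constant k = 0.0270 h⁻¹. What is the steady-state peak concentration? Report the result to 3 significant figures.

50.2 ng/mL

Fraction remaining after one interval: e^(−kτ) = e^(−0.02700 × 46.0) = 0.2888
R = 1 / (1 − 0.2888) = 1.406
Css,max = 35.7 × 1.406 ≈ 50.2 ng/mL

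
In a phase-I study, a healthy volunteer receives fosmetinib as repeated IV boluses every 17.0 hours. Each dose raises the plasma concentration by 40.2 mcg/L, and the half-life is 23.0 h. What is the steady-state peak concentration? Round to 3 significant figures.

100 mcg/L

k = ln 2 / 23.0 = 0.03014 h⁻¹
Fraction remaining after one interval: e^(−kτ) = e^(−0.03014 × 17.0) = 0.5991
R = 1 / (1 − 0.5991) = 2.494
Css,max = 40.2 × 2.494 ≈ 100 mcg/L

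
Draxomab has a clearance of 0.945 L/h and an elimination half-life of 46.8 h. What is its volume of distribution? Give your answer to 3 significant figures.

k = ln 2 / t½ = ln 2 / 46.8 = 0.01481 h⁻¹
V = CL / k = 0.945 / 0.01481 ≈ 63.8 L

63.8 L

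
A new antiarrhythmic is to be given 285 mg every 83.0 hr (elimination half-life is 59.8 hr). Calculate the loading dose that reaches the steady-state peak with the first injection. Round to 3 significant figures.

k = ln 2 / 59.8 = 0.01159 hr⁻¹
Accumulation ratio R = 1 / (1 − e^(−kτ)) = 1 / (1 − e^(−0.01159×83.0)) = 1 / (1 − 0.3821) = 1.618
Loading dose = maintenance dose × R = 285 × 1.618 ≈ 461 mg

461 mg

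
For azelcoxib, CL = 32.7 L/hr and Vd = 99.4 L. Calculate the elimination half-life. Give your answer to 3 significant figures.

2.11 hours

k = CL / V = 32.7 / 99.4 = 0.3290 hr⁻¹
t½ = ln 2 / k = ln 2 / 0.3290 ≈ 2.11 hours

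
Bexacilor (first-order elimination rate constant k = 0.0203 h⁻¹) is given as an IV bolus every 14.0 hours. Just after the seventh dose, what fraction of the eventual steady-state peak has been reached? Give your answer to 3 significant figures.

0.863

f_n = 1 − e^(−nkτ) = 1 − e^(−7 × 0.02030 × 14.0) = 1 − e^(−1.989) = 1 − 0.1368 ≈ 0.863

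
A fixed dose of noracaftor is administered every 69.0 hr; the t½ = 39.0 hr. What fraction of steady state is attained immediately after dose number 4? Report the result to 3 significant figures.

k = ln 2 / 39.0 = 0.01777 hr⁻¹
f_n = 1 − e^(−nkτ) = 1 − e^(−4 × 0.01777 × 69.0) = 1 − e^(−4.905) = 1 − 0.007407 ≈ 0.993

0.993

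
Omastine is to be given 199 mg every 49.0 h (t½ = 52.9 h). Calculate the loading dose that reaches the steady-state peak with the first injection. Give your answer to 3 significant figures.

420 mg

k = ln 2 / 52.9 = 0.01310 h⁻¹
Accumulation ratio R = 1 / (1 − e^(−kτ)) = 1 / (1 − e^(−0.01310×49.0)) = 1 / (1 − 0.5262) = 2.111
Loading dose = maintenance dose × R = 199 × 2.111 ≈ 420 mg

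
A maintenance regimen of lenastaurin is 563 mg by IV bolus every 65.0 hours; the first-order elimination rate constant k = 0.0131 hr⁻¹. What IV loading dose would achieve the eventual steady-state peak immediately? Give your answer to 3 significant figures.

Accumulation ratio R = 1 / (1 − e^(−kτ)) = 1 / (1 − e^(−0.01310×65.0)) = 1 / (1 − 0.4268) = 1.745
Loading dose = maintenance dose × R = 563 × 1.745 ≈ 982 mg

982 mg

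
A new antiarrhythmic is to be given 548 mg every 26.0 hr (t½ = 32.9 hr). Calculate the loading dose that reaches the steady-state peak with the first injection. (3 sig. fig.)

k = ln 2 / 32.9 = 0.02107 hr⁻¹
Accumulation ratio R = 1 / (1 − e^(−kτ)) = 1 / (1 − e^(−0.02107×26.0)) = 1 / (1 − 0.5782) = 2.371
Loading dose = maintenance dose × R = 548 × 2.371 ≈ 1300 mg

1300 mg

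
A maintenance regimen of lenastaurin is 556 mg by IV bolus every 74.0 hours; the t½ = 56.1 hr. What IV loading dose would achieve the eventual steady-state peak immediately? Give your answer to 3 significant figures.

928 mg

k = ln 2 / 56.1 = 0.01236 hr⁻¹
Accumulation ratio R = 1 / (1 − e^(−kτ)) = 1 / (1 − e^(−0.01236×74.0)) = 1 / (1 − 0.4008) = 1.669
Loading dose = maintenance dose × R = 556 × 1.669 ≈ 928 mg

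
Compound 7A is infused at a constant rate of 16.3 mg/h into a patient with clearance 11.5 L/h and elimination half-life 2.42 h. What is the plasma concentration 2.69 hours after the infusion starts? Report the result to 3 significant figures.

Css = rate / CL = 16.3 / 11.5 = 1.417 µg/mL
k = ln 2 / 2.42 = 0.2864 h⁻¹
C(t) = Css (1 − e^(−kt)) = 1.417 × (1 − e^(−0.7705)) = 1.417 × 0.5372 ≈ 0.761 µg/mL

0.761 µg/mL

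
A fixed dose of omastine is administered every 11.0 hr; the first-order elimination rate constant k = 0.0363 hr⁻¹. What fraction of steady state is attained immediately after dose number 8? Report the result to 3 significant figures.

f_n = 1 − e^(−nkτ) = 1 − e^(−8 × 0.03630 × 11.0) = 1 − e^(−3.194) = 1 − 0.04099 ≈ 0.959

0.959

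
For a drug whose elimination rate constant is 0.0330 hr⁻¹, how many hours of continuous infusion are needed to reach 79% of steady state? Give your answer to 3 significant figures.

f = 1 − e^(−kt)  ⇒  t = −ln(1 − f) / k
t = −ln(1 − 0.79) / 0.03300 = 1.561 / 0.03300 ≈ 47.3 hours

47.3 hours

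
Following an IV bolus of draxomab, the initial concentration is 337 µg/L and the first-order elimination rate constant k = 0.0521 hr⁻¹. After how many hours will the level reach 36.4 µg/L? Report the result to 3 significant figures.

C(t) = C₀ e^(−kt)  ⇒  t = ln(C₀/C) / k
t = ln(337/36.4) / 0.05210 = 2.226 / 0.05210 ≈ 42.7 hours

42.7 hours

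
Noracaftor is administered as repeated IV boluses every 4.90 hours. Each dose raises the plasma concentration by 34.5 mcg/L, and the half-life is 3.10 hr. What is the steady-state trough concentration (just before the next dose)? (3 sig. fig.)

17.3 mcg/L

k = ln 2 / 3.10 = 0.2236 hr⁻¹
Fraction remaining after one interval: e^(−kτ) = e^(−0.2236 × 4.90) = 0.3343
R = 1 / (1 − 0.3343) = 1.502
Css,max = 34.5 × 1.502 = 51.83 mcg/L
Css,min = Css,max × e^(−kτ) = 51.83 × 0.3343 ≈ 17.3 mcg/L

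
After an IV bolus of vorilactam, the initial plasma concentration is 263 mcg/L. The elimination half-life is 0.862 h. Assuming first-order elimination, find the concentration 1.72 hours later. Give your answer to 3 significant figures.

k = ln 2 / 0.862 = 0.8041 h⁻¹
1.72 h is 1.995 half-lives, so C = 263 × (1/2)^1.995 = 263 × 0.2508 ≈ 66.0 mcg/L

66.0 mcg/L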